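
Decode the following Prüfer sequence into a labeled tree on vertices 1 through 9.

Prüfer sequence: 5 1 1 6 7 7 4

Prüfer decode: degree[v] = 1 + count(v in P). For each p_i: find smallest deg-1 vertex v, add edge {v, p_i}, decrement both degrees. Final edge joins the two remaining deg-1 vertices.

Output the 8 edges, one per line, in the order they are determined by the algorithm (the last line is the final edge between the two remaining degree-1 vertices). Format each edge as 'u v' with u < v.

Initial degrees: {1:3, 2:1, 3:1, 4:2, 5:2, 6:2, 7:3, 8:1, 9:1}
Step 1: smallest deg-1 vertex = 2, p_1 = 5. Add edge {2,5}. Now deg[2]=0, deg[5]=1.
Step 2: smallest deg-1 vertex = 3, p_2 = 1. Add edge {1,3}. Now deg[3]=0, deg[1]=2.
Step 3: smallest deg-1 vertex = 5, p_3 = 1. Add edge {1,5}. Now deg[5]=0, deg[1]=1.
Step 4: smallest deg-1 vertex = 1, p_4 = 6. Add edge {1,6}. Now deg[1]=0, deg[6]=1.
Step 5: smallest deg-1 vertex = 6, p_5 = 7. Add edge {6,7}. Now deg[6]=0, deg[7]=2.
Step 6: smallest deg-1 vertex = 8, p_6 = 7. Add edge {7,8}. Now deg[8]=0, deg[7]=1.
Step 7: smallest deg-1 vertex = 7, p_7 = 4. Add edge {4,7}. Now deg[7]=0, deg[4]=1.
Final: two remaining deg-1 vertices are 4, 9. Add edge {4,9}.

Answer: 2 5
1 3
1 5
1 6
6 7
7 8
4 7
4 9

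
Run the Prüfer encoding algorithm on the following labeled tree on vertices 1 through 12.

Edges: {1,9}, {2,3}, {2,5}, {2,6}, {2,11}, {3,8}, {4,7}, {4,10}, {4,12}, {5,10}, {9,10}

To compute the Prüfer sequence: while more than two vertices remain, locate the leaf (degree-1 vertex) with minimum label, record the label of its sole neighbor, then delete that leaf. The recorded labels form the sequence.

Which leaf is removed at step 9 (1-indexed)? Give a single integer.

Step 1: current leaves = {1,6,7,8,11,12}. Remove leaf 1 (neighbor: 9).
Step 2: current leaves = {6,7,8,9,11,12}. Remove leaf 6 (neighbor: 2).
Step 3: current leaves = {7,8,9,11,12}. Remove leaf 7 (neighbor: 4).
Step 4: current leaves = {8,9,11,12}. Remove leaf 8 (neighbor: 3).
Step 5: current leaves = {3,9,11,12}. Remove leaf 3 (neighbor: 2).
Step 6: current leaves = {9,11,12}. Remove leaf 9 (neighbor: 10).
Step 7: current leaves = {11,12}. Remove leaf 11 (neighbor: 2).
Step 8: current leaves = {2,12}. Remove leaf 2 (neighbor: 5).
Step 9: current leaves = {5,12}. Remove leaf 5 (neighbor: 10).

Answer: 5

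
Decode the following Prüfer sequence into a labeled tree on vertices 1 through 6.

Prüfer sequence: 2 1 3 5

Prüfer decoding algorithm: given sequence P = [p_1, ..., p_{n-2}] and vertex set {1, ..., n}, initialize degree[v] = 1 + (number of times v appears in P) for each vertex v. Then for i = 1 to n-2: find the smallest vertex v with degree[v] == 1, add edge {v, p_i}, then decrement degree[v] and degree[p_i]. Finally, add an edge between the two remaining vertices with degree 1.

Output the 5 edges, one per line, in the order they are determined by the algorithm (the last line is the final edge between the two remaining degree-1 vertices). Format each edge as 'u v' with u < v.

Initial degrees: {1:2, 2:2, 3:2, 4:1, 5:2, 6:1}
Step 1: smallest deg-1 vertex = 4, p_1 = 2. Add edge {2,4}. Now deg[4]=0, deg[2]=1.
Step 2: smallest deg-1 vertex = 2, p_2 = 1. Add edge {1,2}. Now deg[2]=0, deg[1]=1.
Step 3: smallest deg-1 vertex = 1, p_3 = 3. Add edge {1,3}. Now deg[1]=0, deg[3]=1.
Step 4: smallest deg-1 vertex = 3, p_4 = 5. Add edge {3,5}. Now deg[3]=0, deg[5]=1.
Final: two remaining deg-1 vertices are 5, 6. Add edge {5,6}.

Answer: 2 4
1 2
1 3
3 5
5 6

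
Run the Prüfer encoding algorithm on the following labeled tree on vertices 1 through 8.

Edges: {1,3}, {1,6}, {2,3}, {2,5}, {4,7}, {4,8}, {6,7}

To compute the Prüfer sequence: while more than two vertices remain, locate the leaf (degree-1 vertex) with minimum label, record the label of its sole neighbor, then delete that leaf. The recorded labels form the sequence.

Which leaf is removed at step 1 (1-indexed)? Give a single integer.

Step 1: current leaves = {5,8}. Remove leaf 5 (neighbor: 2).

Answer: 5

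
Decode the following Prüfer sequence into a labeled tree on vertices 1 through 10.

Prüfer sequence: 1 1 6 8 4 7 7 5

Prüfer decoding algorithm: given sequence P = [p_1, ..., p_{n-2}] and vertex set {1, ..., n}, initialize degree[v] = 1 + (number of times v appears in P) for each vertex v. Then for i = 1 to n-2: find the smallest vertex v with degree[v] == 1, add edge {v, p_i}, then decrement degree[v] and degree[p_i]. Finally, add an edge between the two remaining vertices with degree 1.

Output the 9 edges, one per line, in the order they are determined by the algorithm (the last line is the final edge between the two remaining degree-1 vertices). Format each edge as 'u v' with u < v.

Initial degrees: {1:3, 2:1, 3:1, 4:2, 5:2, 6:2, 7:3, 8:2, 9:1, 10:1}
Step 1: smallest deg-1 vertex = 2, p_1 = 1. Add edge {1,2}. Now deg[2]=0, deg[1]=2.
Step 2: smallest deg-1 vertex = 3, p_2 = 1. Add edge {1,3}. Now deg[3]=0, deg[1]=1.
Step 3: smallest deg-1 vertex = 1, p_3 = 6. Add edge {1,6}. Now deg[1]=0, deg[6]=1.
Step 4: smallest deg-1 vertex = 6, p_4 = 8. Add edge {6,8}. Now deg[6]=0, deg[8]=1.
Step 5: smallest deg-1 vertex = 8, p_5 = 4. Add edge {4,8}. Now deg[8]=0, deg[4]=1.
Step 6: smallest deg-1 vertex = 4, p_6 = 7. Add edge {4,7}. Now deg[4]=0, deg[7]=2.
Step 7: smallest deg-1 vertex = 9, p_7 = 7. Add edge {7,9}. Now deg[9]=0, deg[7]=1.
Step 8: smallest deg-1 vertex = 7, p_8 = 5. Add edge {5,7}. Now deg[7]=0, deg[5]=1.
Final: two remaining deg-1 vertices are 5, 10. Add edge {5,10}.

Answer: 1 2
1 3
1 6
6 8
4 8
4 7
7 9
5 7
5 10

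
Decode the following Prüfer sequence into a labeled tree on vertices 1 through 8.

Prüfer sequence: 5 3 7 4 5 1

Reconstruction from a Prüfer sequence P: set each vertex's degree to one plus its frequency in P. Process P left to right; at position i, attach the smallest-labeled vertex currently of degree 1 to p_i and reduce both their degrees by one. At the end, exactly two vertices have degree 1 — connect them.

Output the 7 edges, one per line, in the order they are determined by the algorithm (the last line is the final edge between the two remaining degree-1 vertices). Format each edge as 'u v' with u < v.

Answer: 2 5
3 6
3 7
4 7
4 5
1 5
1 8

Derivation:
Initial degrees: {1:2, 2:1, 3:2, 4:2, 5:3, 6:1, 7:2, 8:1}
Step 1: smallest deg-1 vertex = 2, p_1 = 5. Add edge {2,5}. Now deg[2]=0, deg[5]=2.
Step 2: smallest deg-1 vertex = 6, p_2 = 3. Add edge {3,6}. Now deg[6]=0, deg[3]=1.
Step 3: smallest deg-1 vertex = 3, p_3 = 7. Add edge {3,7}. Now deg[3]=0, deg[7]=1.
Step 4: smallest deg-1 vertex = 7, p_4 = 4. Add edge {4,7}. Now deg[7]=0, deg[4]=1.
Step 5: smallest deg-1 vertex = 4, p_5 = 5. Add edge {4,5}. Now deg[4]=0, deg[5]=1.
Step 6: smallest deg-1 vertex = 5, p_6 = 1. Add edge {1,5}. Now deg[5]=0, deg[1]=1.
Final: two remaining deg-1 vertices are 1, 8. Add edge {1,8}.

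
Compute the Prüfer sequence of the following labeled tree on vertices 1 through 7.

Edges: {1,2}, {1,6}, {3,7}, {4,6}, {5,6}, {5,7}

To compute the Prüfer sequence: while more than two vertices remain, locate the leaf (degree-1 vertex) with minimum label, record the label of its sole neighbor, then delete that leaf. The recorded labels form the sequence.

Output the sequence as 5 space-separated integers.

Answer: 1 6 7 6 5

Derivation:
Step 1: leaves = {2,3,4}. Remove smallest leaf 2, emit neighbor 1.
Step 2: leaves = {1,3,4}. Remove smallest leaf 1, emit neighbor 6.
Step 3: leaves = {3,4}. Remove smallest leaf 3, emit neighbor 7.
Step 4: leaves = {4,7}. Remove smallest leaf 4, emit neighbor 6.
Step 5: leaves = {6,7}. Remove smallest leaf 6, emit neighbor 5.
Done: 2 vertices remain (5, 7). Sequence = [1 6 7 6 5]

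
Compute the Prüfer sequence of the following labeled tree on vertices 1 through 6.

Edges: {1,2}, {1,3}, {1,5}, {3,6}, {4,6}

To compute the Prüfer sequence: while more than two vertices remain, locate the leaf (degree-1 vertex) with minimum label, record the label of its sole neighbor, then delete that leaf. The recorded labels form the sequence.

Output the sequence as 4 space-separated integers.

Answer: 1 6 1 3

Derivation:
Step 1: leaves = {2,4,5}. Remove smallest leaf 2, emit neighbor 1.
Step 2: leaves = {4,5}. Remove smallest leaf 4, emit neighbor 6.
Step 3: leaves = {5,6}. Remove smallest leaf 5, emit neighbor 1.
Step 4: leaves = {1,6}. Remove smallest leaf 1, emit neighbor 3.
Done: 2 vertices remain (3, 6). Sequence = [1 6 1 3]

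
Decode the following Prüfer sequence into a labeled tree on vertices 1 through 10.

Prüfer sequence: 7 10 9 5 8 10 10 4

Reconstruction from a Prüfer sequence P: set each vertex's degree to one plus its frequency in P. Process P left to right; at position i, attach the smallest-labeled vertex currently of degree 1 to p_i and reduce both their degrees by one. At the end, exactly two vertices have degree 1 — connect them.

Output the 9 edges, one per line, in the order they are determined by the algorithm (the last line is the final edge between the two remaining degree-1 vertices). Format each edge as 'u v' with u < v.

Initial degrees: {1:1, 2:1, 3:1, 4:2, 5:2, 6:1, 7:2, 8:2, 9:2, 10:4}
Step 1: smallest deg-1 vertex = 1, p_1 = 7. Add edge {1,7}. Now deg[1]=0, deg[7]=1.
Step 2: smallest deg-1 vertex = 2, p_2 = 10. Add edge {2,10}. Now deg[2]=0, deg[10]=3.
Step 3: smallest deg-1 vertex = 3, p_3 = 9. Add edge {3,9}. Now deg[3]=0, deg[9]=1.
Step 4: smallest deg-1 vertex = 6, p_4 = 5. Add edge {5,6}. Now deg[6]=0, deg[5]=1.
Step 5: smallest deg-1 vertex = 5, p_5 = 8. Add edge {5,8}. Now deg[5]=0, deg[8]=1.
Step 6: smallest deg-1 vertex = 7, p_6 = 10. Add edge {7,10}. Now deg[7]=0, deg[10]=2.
Step 7: smallest deg-1 vertex = 8, p_7 = 10. Add edge {8,10}. Now deg[8]=0, deg[10]=1.
Step 8: smallest deg-1 vertex = 9, p_8 = 4. Add edge {4,9}. Now deg[9]=0, deg[4]=1.
Final: two remaining deg-1 vertices are 4, 10. Add edge {4,10}.

Answer: 1 7
2 10
3 9
5 6
5 8
7 10
8 10
4 9
4 10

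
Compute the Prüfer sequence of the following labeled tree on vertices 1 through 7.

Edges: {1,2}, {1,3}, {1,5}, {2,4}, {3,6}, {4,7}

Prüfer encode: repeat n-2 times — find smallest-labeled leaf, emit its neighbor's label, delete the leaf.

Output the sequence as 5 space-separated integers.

Step 1: leaves = {5,6,7}. Remove smallest leaf 5, emit neighbor 1.
Step 2: leaves = {6,7}. Remove smallest leaf 6, emit neighbor 3.
Step 3: leaves = {3,7}. Remove smallest leaf 3, emit neighbor 1.
Step 4: leaves = {1,7}. Remove smallest leaf 1, emit neighbor 2.
Step 5: leaves = {2,7}. Remove smallest leaf 2, emit neighbor 4.
Done: 2 vertices remain (4, 7). Sequence = [1 3 1 2 4]

Answer: 1 3 1 2 4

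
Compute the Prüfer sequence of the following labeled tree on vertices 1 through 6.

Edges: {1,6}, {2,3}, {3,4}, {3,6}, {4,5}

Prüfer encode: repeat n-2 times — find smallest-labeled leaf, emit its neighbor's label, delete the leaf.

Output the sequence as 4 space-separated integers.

Answer: 6 3 4 3

Derivation:
Step 1: leaves = {1,2,5}. Remove smallest leaf 1, emit neighbor 6.
Step 2: leaves = {2,5,6}. Remove smallest leaf 2, emit neighbor 3.
Step 3: leaves = {5,6}. Remove smallest leaf 5, emit neighbor 4.
Step 4: leaves = {4,6}. Remove smallest leaf 4, emit neighbor 3.
Done: 2 vertices remain (3, 6). Sequence = [6 3 4 3]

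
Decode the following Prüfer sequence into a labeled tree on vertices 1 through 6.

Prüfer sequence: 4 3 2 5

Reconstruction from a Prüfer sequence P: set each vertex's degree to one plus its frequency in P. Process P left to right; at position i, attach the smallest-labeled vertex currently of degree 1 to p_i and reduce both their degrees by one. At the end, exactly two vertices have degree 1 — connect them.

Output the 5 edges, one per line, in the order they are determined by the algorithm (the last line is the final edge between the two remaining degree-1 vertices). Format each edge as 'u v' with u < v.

Answer: 1 4
3 4
2 3
2 5
5 6

Derivation:
Initial degrees: {1:1, 2:2, 3:2, 4:2, 5:2, 6:1}
Step 1: smallest deg-1 vertex = 1, p_1 = 4. Add edge {1,4}. Now deg[1]=0, deg[4]=1.
Step 2: smallest deg-1 vertex = 4, p_2 = 3. Add edge {3,4}. Now deg[4]=0, deg[3]=1.
Step 3: smallest deg-1 vertex = 3, p_3 = 2. Add edge {2,3}. Now deg[3]=0, deg[2]=1.
Step 4: smallest deg-1 vertex = 2, p_4 = 5. Add edge {2,5}. Now deg[2]=0, deg[5]=1.
Final: two remaining deg-1 vertices are 5, 6. Add edge {5,6}.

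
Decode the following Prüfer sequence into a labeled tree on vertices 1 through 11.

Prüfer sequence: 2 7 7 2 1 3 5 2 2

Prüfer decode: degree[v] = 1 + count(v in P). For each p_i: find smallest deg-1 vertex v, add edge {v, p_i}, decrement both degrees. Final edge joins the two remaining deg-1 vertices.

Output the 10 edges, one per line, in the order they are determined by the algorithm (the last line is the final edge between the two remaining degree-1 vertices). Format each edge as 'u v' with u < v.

Initial degrees: {1:2, 2:5, 3:2, 4:1, 5:2, 6:1, 7:3, 8:1, 9:1, 10:1, 11:1}
Step 1: smallest deg-1 vertex = 4, p_1 = 2. Add edge {2,4}. Now deg[4]=0, deg[2]=4.
Step 2: smallest deg-1 vertex = 6, p_2 = 7. Add edge {6,7}. Now deg[6]=0, deg[7]=2.
Step 3: smallest deg-1 vertex = 8, p_3 = 7. Add edge {7,8}. Now deg[8]=0, deg[7]=1.
Step 4: smallest deg-1 vertex = 7, p_4 = 2. Add edge {2,7}. Now deg[7]=0, deg[2]=3.
Step 5: smallest deg-1 vertex = 9, p_5 = 1. Add edge {1,9}. Now deg[9]=0, deg[1]=1.
Step 6: smallest deg-1 vertex = 1, p_6 = 3. Add edge {1,3}. Now deg[1]=0, deg[3]=1.
Step 7: smallest deg-1 vertex = 3, p_7 = 5. Add edge {3,5}. Now deg[3]=0, deg[5]=1.
Step 8: smallest deg-1 vertex = 5, p_8 = 2. Add edge {2,5}. Now deg[5]=0, deg[2]=2.
Step 9: smallest deg-1 vertex = 10, p_9 = 2. Add edge {2,10}. Now deg[10]=0, deg[2]=1.
Final: two remaining deg-1 vertices are 2, 11. Add edge {2,11}.

Answer: 2 4
6 7
7 8
2 7
1 9
1 3
3 5
2 5
2 10
2 11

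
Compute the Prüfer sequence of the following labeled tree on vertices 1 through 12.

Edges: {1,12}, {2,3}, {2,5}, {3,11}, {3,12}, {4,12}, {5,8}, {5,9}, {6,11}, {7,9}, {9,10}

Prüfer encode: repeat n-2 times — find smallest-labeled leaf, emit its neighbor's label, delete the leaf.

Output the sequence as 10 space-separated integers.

Step 1: leaves = {1,4,6,7,8,10}. Remove smallest leaf 1, emit neighbor 12.
Step 2: leaves = {4,6,7,8,10}. Remove smallest leaf 4, emit neighbor 12.
Step 3: leaves = {6,7,8,10,12}. Remove smallest leaf 6, emit neighbor 11.
Step 4: leaves = {7,8,10,11,12}. Remove smallest leaf 7, emit neighbor 9.
Step 5: leaves = {8,10,11,12}. Remove smallest leaf 8, emit neighbor 5.
Step 6: leaves = {10,11,12}. Remove smallest leaf 10, emit neighbor 9.
Step 7: leaves = {9,11,12}. Remove smallest leaf 9, emit neighbor 5.
Step 8: leaves = {5,11,12}. Remove smallest leaf 5, emit neighbor 2.
Step 9: leaves = {2,11,12}. Remove smallest leaf 2, emit neighbor 3.
Step 10: leaves = {11,12}. Remove smallest leaf 11, emit neighbor 3.
Done: 2 vertices remain (3, 12). Sequence = [12 12 11 9 5 9 5 2 3 3]

Answer: 12 12 11 9 5 9 5 2 3 3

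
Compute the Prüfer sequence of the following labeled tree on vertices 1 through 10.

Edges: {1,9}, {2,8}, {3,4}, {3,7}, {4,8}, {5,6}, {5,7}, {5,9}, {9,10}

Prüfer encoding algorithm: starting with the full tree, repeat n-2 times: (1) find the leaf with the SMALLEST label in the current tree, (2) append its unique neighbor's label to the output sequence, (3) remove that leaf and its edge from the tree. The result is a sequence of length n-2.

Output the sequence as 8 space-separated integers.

Answer: 9 8 5 4 3 7 5 9

Derivation:
Step 1: leaves = {1,2,6,10}. Remove smallest leaf 1, emit neighbor 9.
Step 2: leaves = {2,6,10}. Remove smallest leaf 2, emit neighbor 8.
Step 3: leaves = {6,8,10}. Remove smallest leaf 6, emit neighbor 5.
Step 4: leaves = {8,10}. Remove smallest leaf 8, emit neighbor 4.
Step 5: leaves = {4,10}. Remove smallest leaf 4, emit neighbor 3.
Step 6: leaves = {3,10}. Remove smallest leaf 3, emit neighbor 7.
Step 7: leaves = {7,10}. Remove smallest leaf 7, emit neighbor 5.
Step 8: leaves = {5,10}. Remove smallest leaf 5, emit neighbor 9.
Done: 2 vertices remain (9, 10). Sequence = [9 8 5 4 3 7 5 9]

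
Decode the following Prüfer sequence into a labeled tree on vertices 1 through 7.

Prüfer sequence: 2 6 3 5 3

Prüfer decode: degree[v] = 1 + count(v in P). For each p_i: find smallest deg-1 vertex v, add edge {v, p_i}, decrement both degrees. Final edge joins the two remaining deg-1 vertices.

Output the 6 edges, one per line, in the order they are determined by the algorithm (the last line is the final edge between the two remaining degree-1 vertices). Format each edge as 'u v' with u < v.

Answer: 1 2
2 6
3 4
5 6
3 5
3 7

Derivation:
Initial degrees: {1:1, 2:2, 3:3, 4:1, 5:2, 6:2, 7:1}
Step 1: smallest deg-1 vertex = 1, p_1 = 2. Add edge {1,2}. Now deg[1]=0, deg[2]=1.
Step 2: smallest deg-1 vertex = 2, p_2 = 6. Add edge {2,6}. Now deg[2]=0, deg[6]=1.
Step 3: smallest deg-1 vertex = 4, p_3 = 3. Add edge {3,4}. Now deg[4]=0, deg[3]=2.
Step 4: smallest deg-1 vertex = 6, p_4 = 5. Add edge {5,6}. Now deg[6]=0, deg[5]=1.
Step 5: smallest deg-1 vertex = 5, p_5 = 3. Add edge {3,5}. Now deg[5]=0, deg[3]=1.
Final: two remaining deg-1 vertices are 3, 7. Add edge {3,7}.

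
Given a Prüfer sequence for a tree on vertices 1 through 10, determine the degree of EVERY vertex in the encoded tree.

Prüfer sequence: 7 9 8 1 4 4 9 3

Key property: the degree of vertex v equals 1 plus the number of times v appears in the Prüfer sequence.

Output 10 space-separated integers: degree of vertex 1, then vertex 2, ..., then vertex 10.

p_1 = 7: count[7] becomes 1
p_2 = 9: count[9] becomes 1
p_3 = 8: count[8] becomes 1
p_4 = 1: count[1] becomes 1
p_5 = 4: count[4] becomes 1
p_6 = 4: count[4] becomes 2
p_7 = 9: count[9] becomes 2
p_8 = 3: count[3] becomes 1
Degrees (1 + count): deg[1]=1+1=2, deg[2]=1+0=1, deg[3]=1+1=2, deg[4]=1+2=3, deg[5]=1+0=1, deg[6]=1+0=1, deg[7]=1+1=2, deg[8]=1+1=2, deg[9]=1+2=3, deg[10]=1+0=1

Answer: 2 1 2 3 1 1 2 2 3 1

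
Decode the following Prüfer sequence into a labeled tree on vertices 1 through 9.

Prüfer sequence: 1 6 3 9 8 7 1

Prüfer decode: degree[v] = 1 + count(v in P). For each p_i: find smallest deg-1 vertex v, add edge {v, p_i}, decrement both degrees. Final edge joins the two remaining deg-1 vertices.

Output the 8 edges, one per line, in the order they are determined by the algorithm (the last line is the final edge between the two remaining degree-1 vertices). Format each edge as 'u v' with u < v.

Initial degrees: {1:3, 2:1, 3:2, 4:1, 5:1, 6:2, 7:2, 8:2, 9:2}
Step 1: smallest deg-1 vertex = 2, p_1 = 1. Add edge {1,2}. Now deg[2]=0, deg[1]=2.
Step 2: smallest deg-1 vertex = 4, p_2 = 6. Add edge {4,6}. Now deg[4]=0, deg[6]=1.
Step 3: smallest deg-1 vertex = 5, p_3 = 3. Add edge {3,5}. Now deg[5]=0, deg[3]=1.
Step 4: smallest deg-1 vertex = 3, p_4 = 9. Add edge {3,9}. Now deg[3]=0, deg[9]=1.
Step 5: smallest deg-1 vertex = 6, p_5 = 8. Add edge {6,8}. Now deg[6]=0, deg[8]=1.
Step 6: smallest deg-1 vertex = 8, p_6 = 7. Add edge {7,8}. Now deg[8]=0, deg[7]=1.
Step 7: smallest deg-1 vertex = 7, p_7 = 1. Add edge {1,7}. Now deg[7]=0, deg[1]=1.
Final: two remaining deg-1 vertices are 1, 9. Add edge {1,9}.

Answer: 1 2
4 6
3 5
3 9
6 8
7 8
1 7
1 9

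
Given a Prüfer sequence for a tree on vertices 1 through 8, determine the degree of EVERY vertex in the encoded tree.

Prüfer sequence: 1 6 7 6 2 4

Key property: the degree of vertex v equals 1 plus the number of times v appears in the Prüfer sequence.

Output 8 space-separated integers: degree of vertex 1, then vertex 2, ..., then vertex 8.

p_1 = 1: count[1] becomes 1
p_2 = 6: count[6] becomes 1
p_3 = 7: count[7] becomes 1
p_4 = 6: count[6] becomes 2
p_5 = 2: count[2] becomes 1
p_6 = 4: count[4] becomes 1
Degrees (1 + count): deg[1]=1+1=2, deg[2]=1+1=2, deg[3]=1+0=1, deg[4]=1+1=2, deg[5]=1+0=1, deg[6]=1+2=3, deg[7]=1+1=2, deg[8]=1+0=1

Answer: 2 2 1 2 1 3 2 1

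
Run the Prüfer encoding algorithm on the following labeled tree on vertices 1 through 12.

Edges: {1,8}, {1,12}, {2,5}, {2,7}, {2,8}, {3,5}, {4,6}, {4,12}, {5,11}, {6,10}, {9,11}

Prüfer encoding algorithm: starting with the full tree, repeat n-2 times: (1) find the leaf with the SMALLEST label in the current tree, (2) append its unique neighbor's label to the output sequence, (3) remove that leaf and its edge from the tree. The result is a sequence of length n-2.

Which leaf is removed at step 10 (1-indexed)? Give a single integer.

Step 1: current leaves = {3,7,9,10}. Remove leaf 3 (neighbor: 5).
Step 2: current leaves = {7,9,10}. Remove leaf 7 (neighbor: 2).
Step 3: current leaves = {9,10}. Remove leaf 9 (neighbor: 11).
Step 4: current leaves = {10,11}. Remove leaf 10 (neighbor: 6).
Step 5: current leaves = {6,11}. Remove leaf 6 (neighbor: 4).
Step 6: current leaves = {4,11}. Remove leaf 4 (neighbor: 12).
Step 7: current leaves = {11,12}. Remove leaf 11 (neighbor: 5).
Step 8: current leaves = {5,12}. Remove leaf 5 (neighbor: 2).
Step 9: current leaves = {2,12}. Remove leaf 2 (neighbor: 8).
Step 10: current leaves = {8,12}. Remove leaf 8 (neighbor: 1).

Answer: 8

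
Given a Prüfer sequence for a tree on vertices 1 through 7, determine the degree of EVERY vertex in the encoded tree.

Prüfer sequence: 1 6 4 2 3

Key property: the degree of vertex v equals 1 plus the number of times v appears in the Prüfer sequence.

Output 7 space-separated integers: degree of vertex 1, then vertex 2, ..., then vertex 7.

p_1 = 1: count[1] becomes 1
p_2 = 6: count[6] becomes 1
p_3 = 4: count[4] becomes 1
p_4 = 2: count[2] becomes 1
p_5 = 3: count[3] becomes 1
Degrees (1 + count): deg[1]=1+1=2, deg[2]=1+1=2, deg[3]=1+1=2, deg[4]=1+1=2, deg[5]=1+0=1, deg[6]=1+1=2, deg[7]=1+0=1

Answer: 2 2 2 2 1 2 1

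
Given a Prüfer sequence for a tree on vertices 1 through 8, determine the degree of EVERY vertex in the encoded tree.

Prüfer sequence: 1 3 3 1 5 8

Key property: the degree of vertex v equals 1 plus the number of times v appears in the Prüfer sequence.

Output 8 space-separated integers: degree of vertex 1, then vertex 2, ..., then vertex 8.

Answer: 3 1 3 1 2 1 1 2

Derivation:
p_1 = 1: count[1] becomes 1
p_2 = 3: count[3] becomes 1
p_3 = 3: count[3] becomes 2
p_4 = 1: count[1] becomes 2
p_5 = 5: count[5] becomes 1
p_6 = 8: count[8] becomes 1
Degrees (1 + count): deg[1]=1+2=3, deg[2]=1+0=1, deg[3]=1+2=3, deg[4]=1+0=1, deg[5]=1+1=2, deg[6]=1+0=1, deg[7]=1+0=1, deg[8]=1+1=2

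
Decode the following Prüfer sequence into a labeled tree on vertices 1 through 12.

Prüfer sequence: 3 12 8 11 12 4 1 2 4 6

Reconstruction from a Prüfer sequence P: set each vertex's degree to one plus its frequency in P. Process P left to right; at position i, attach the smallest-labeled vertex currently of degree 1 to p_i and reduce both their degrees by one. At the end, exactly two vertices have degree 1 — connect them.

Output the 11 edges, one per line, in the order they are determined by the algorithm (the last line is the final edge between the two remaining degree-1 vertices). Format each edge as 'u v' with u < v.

Answer: 3 5
3 12
7 8
8 11
9 12
4 10
1 11
1 2
2 4
4 6
6 12

Derivation:
Initial degrees: {1:2, 2:2, 3:2, 4:3, 5:1, 6:2, 7:1, 8:2, 9:1, 10:1, 11:2, 12:3}
Step 1: smallest deg-1 vertex = 5, p_1 = 3. Add edge {3,5}. Now deg[5]=0, deg[3]=1.
Step 2: smallest deg-1 vertex = 3, p_2 = 12. Add edge {3,12}. Now deg[3]=0, deg[12]=2.
Step 3: smallest deg-1 vertex = 7, p_3 = 8. Add edge {7,8}. Now deg[7]=0, deg[8]=1.
Step 4: smallest deg-1 vertex = 8, p_4 = 11. Add edge {8,11}. Now deg[8]=0, deg[11]=1.
Step 5: smallest deg-1 vertex = 9, p_5 = 12. Add edge {9,12}. Now deg[9]=0, deg[12]=1.
Step 6: smallest deg-1 vertex = 10, p_6 = 4. Add edge {4,10}. Now deg[10]=0, deg[4]=2.
Step 7: smallest deg-1 vertex = 11, p_7 = 1. Add edge {1,11}. Now deg[11]=0, deg[1]=1.
Step 8: smallest deg-1 vertex = 1, p_8 = 2. Add edge {1,2}. Now deg[1]=0, deg[2]=1.
Step 9: smallest deg-1 vertex = 2, p_9 = 4. Add edge {2,4}. Now deg[2]=0, deg[4]=1.
Step 10: smallest deg-1 vertex = 4, p_10 = 6. Add edge {4,6}. Now deg[4]=0, deg[6]=1.
Final: two remaining deg-1 vertices are 6, 12. Add edge {6,12}.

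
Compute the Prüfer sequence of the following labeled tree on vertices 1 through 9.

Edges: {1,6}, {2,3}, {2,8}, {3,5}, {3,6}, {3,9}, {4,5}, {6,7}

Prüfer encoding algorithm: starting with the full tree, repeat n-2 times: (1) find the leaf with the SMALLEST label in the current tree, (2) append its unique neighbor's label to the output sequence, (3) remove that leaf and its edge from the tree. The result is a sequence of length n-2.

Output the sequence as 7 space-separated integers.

Answer: 6 5 3 6 3 2 3

Derivation:
Step 1: leaves = {1,4,7,8,9}. Remove smallest leaf 1, emit neighbor 6.
Step 2: leaves = {4,7,8,9}. Remove smallest leaf 4, emit neighbor 5.
Step 3: leaves = {5,7,8,9}. Remove smallest leaf 5, emit neighbor 3.
Step 4: leaves = {7,8,9}. Remove smallest leaf 7, emit neighbor 6.
Step 5: leaves = {6,8,9}. Remove smallest leaf 6, emit neighbor 3.
Step 6: leaves = {8,9}. Remove smallest leaf 8, emit neighbor 2.
Step 7: leaves = {2,9}. Remove smallest leaf 2, emit neighbor 3.
Done: 2 vertices remain (3, 9). Sequence = [6 5 3 6 3 2 3]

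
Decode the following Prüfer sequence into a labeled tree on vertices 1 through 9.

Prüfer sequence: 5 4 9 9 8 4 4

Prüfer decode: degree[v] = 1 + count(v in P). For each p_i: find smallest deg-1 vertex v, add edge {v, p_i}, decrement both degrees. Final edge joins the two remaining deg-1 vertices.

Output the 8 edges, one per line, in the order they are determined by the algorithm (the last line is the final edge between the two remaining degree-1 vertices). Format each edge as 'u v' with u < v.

Initial degrees: {1:1, 2:1, 3:1, 4:4, 5:2, 6:1, 7:1, 8:2, 9:3}
Step 1: smallest deg-1 vertex = 1, p_1 = 5. Add edge {1,5}. Now deg[1]=0, deg[5]=1.
Step 2: smallest deg-1 vertex = 2, p_2 = 4. Add edge {2,4}. Now deg[2]=0, deg[4]=3.
Step 3: smallest deg-1 vertex = 3, p_3 = 9. Add edge {3,9}. Now deg[3]=0, deg[9]=2.
Step 4: smallest deg-1 vertex = 5, p_4 = 9. Add edge {5,9}. Now deg[5]=0, deg[9]=1.
Step 5: smallest deg-1 vertex = 6, p_5 = 8. Add edge {6,8}. Now deg[6]=0, deg[8]=1.
Step 6: smallest deg-1 vertex = 7, p_6 = 4. Add edge {4,7}. Now deg[7]=0, deg[4]=2.
Step 7: smallest deg-1 vertex = 8, p_7 = 4. Add edge {4,8}. Now deg[8]=0, deg[4]=1.
Final: two remaining deg-1 vertices are 4, 9. Add edge {4,9}.

Answer: 1 5
2 4
3 9
5 9
6 8
4 7
4 8
4 9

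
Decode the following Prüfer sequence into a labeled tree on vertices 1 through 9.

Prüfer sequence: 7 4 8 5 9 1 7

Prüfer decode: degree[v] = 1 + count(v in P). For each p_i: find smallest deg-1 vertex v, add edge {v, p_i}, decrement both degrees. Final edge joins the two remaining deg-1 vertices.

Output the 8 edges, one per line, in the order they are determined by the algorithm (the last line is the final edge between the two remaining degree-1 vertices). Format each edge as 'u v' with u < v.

Answer: 2 7
3 4
4 8
5 6
5 9
1 8
1 7
7 9

Derivation:
Initial degrees: {1:2, 2:1, 3:1, 4:2, 5:2, 6:1, 7:3, 8:2, 9:2}
Step 1: smallest deg-1 vertex = 2, p_1 = 7. Add edge {2,7}. Now deg[2]=0, deg[7]=2.
Step 2: smallest deg-1 vertex = 3, p_2 = 4. Add edge {3,4}. Now deg[3]=0, deg[4]=1.
Step 3: smallest deg-1 vertex = 4, p_3 = 8. Add edge {4,8}. Now deg[4]=0, deg[8]=1.
Step 4: smallest deg-1 vertex = 6, p_4 = 5. Add edge {5,6}. Now deg[6]=0, deg[5]=1.
Step 5: smallest deg-1 vertex = 5, p_5 = 9. Add edge {5,9}. Now deg[5]=0, deg[9]=1.
Step 6: smallest deg-1 vertex = 8, p_6 = 1. Add edge {1,8}. Now deg[8]=0, deg[1]=1.
Step 7: smallest deg-1 vertex = 1, p_7 = 7. Add edge {1,7}. Now deg[1]=0, deg[7]=1.
Final: two remaining deg-1 vertices are 7, 9. Add edge {7,9}.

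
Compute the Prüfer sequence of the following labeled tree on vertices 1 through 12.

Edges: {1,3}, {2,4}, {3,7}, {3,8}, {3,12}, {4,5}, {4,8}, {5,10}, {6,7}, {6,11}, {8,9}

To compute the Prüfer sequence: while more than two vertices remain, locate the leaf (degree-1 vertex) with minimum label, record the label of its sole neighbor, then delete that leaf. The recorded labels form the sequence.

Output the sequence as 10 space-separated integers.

Answer: 3 4 8 5 4 8 3 6 7 3

Derivation:
Step 1: leaves = {1,2,9,10,11,12}. Remove smallest leaf 1, emit neighbor 3.
Step 2: leaves = {2,9,10,11,12}. Remove smallest leaf 2, emit neighbor 4.
Step 3: leaves = {9,10,11,12}. Remove smallest leaf 9, emit neighbor 8.
Step 4: leaves = {10,11,12}. Remove smallest leaf 10, emit neighbor 5.
Step 5: leaves = {5,11,12}. Remove smallest leaf 5, emit neighbor 4.
Step 6: leaves = {4,11,12}. Remove smallest leaf 4, emit neighbor 8.
Step 7: leaves = {8,11,12}. Remove smallest leaf 8, emit neighbor 3.
Step 8: leaves = {11,12}. Remove smallest leaf 11, emit neighbor 6.
Step 9: leaves = {6,12}. Remove smallest leaf 6, emit neighbor 7.
Step 10: leaves = {7,12}. Remove smallest leaf 7, emit neighbor 3.
Done: 2 vertices remain (3, 12). Sequence = [3 4 8 5 4 8 3 6 7 3]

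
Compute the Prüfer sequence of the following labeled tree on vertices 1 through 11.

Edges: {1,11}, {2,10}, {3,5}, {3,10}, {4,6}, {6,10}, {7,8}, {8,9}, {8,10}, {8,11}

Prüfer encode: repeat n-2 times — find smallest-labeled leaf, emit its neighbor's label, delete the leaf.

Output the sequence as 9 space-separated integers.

Answer: 11 10 6 3 10 10 8 8 8

Derivation:
Step 1: leaves = {1,2,4,5,7,9}. Remove smallest leaf 1, emit neighbor 11.
Step 2: leaves = {2,4,5,7,9,11}. Remove smallest leaf 2, emit neighbor 10.
Step 3: leaves = {4,5,7,9,11}. Remove smallest leaf 4, emit neighbor 6.
Step 4: leaves = {5,6,7,9,11}. Remove smallest leaf 5, emit neighbor 3.
Step 5: leaves = {3,6,7,9,11}. Remove smallest leaf 3, emit neighbor 10.
Step 6: leaves = {6,7,9,11}. Remove smallest leaf 6, emit neighbor 10.
Step 7: leaves = {7,9,10,11}. Remove smallest leaf 7, emit neighbor 8.
Step 8: leaves = {9,10,11}. Remove smallest leaf 9, emit neighbor 8.
Step 9: leaves = {10,11}. Remove smallest leaf 10, emit neighbor 8.
Done: 2 vertices remain (8, 11). Sequence = [11 10 6 3 10 10 8 8 8]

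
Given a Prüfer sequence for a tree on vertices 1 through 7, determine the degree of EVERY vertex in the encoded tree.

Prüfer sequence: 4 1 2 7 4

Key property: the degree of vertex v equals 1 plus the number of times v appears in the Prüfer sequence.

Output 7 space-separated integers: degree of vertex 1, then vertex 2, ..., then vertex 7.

Answer: 2 2 1 3 1 1 2

Derivation:
p_1 = 4: count[4] becomes 1
p_2 = 1: count[1] becomes 1
p_3 = 2: count[2] becomes 1
p_4 = 7: count[7] becomes 1
p_5 = 4: count[4] becomes 2
Degrees (1 + count): deg[1]=1+1=2, deg[2]=1+1=2, deg[3]=1+0=1, deg[4]=1+2=3, deg[5]=1+0=1, deg[6]=1+0=1, deg[7]=1+1=2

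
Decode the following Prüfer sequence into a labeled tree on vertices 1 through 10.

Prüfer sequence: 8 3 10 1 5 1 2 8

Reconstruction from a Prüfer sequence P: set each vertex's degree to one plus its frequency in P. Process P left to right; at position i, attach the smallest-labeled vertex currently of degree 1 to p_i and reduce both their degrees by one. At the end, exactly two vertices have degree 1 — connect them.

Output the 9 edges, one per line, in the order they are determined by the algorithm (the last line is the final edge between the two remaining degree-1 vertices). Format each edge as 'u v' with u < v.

Answer: 4 8
3 6
3 10
1 7
5 9
1 5
1 2
2 8
8 10

Derivation:
Initial degrees: {1:3, 2:2, 3:2, 4:1, 5:2, 6:1, 7:1, 8:3, 9:1, 10:2}
Step 1: smallest deg-1 vertex = 4, p_1 = 8. Add edge {4,8}. Now deg[4]=0, deg[8]=2.
Step 2: smallest deg-1 vertex = 6, p_2 = 3. Add edge {3,6}. Now deg[6]=0, deg[3]=1.
Step 3: smallest deg-1 vertex = 3, p_3 = 10. Add edge {3,10}. Now deg[3]=0, deg[10]=1.
Step 4: smallest deg-1 vertex = 7, p_4 = 1. Add edge {1,7}. Now deg[7]=0, deg[1]=2.
Step 5: smallest deg-1 vertex = 9, p_5 = 5. Add edge {5,9}. Now deg[9]=0, deg[5]=1.
Step 6: smallest deg-1 vertex = 5, p_6 = 1. Add edge {1,5}. Now deg[5]=0, deg[1]=1.
Step 7: smallest deg-1 vertex = 1, p_7 = 2. Add edge {1,2}. Now deg[1]=0, deg[2]=1.
Step 8: smallest deg-1 vertex = 2, p_8 = 8. Add edge {2,8}. Now deg[2]=0, deg[8]=1.
Final: two remaining deg-1 vertices are 8, 10. Add edge {8,10}.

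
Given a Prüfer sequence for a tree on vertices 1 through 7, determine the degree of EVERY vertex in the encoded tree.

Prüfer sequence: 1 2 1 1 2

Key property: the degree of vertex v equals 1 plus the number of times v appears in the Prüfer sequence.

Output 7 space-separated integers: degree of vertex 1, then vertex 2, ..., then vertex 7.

Answer: 4 3 1 1 1 1 1

Derivation:
p_1 = 1: count[1] becomes 1
p_2 = 2: count[2] becomes 1
p_3 = 1: count[1] becomes 2
p_4 = 1: count[1] becomes 3
p_5 = 2: count[2] becomes 2
Degrees (1 + count): deg[1]=1+3=4, deg[2]=1+2=3, deg[3]=1+0=1, deg[4]=1+0=1, deg[5]=1+0=1, deg[6]=1+0=1, deg[7]=1+0=1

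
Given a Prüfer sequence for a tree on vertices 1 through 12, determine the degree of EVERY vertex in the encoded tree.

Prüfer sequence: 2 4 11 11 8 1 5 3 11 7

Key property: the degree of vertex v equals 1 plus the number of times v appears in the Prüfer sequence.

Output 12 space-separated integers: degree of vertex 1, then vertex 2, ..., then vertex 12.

p_1 = 2: count[2] becomes 1
p_2 = 4: count[4] becomes 1
p_3 = 11: count[11] becomes 1
p_4 = 11: count[11] becomes 2
p_5 = 8: count[8] becomes 1
p_6 = 1: count[1] becomes 1
p_7 = 5: count[5] becomes 1
p_8 = 3: count[3] becomes 1
p_9 = 11: count[11] becomes 3
p_10 = 7: count[7] becomes 1
Degrees (1 + count): deg[1]=1+1=2, deg[2]=1+1=2, deg[3]=1+1=2, deg[4]=1+1=2, deg[5]=1+1=2, deg[6]=1+0=1, deg[7]=1+1=2, deg[8]=1+1=2, deg[9]=1+0=1, deg[10]=1+0=1, deg[11]=1+3=4, deg[12]=1+0=1

Answer: 2 2 2 2 2 1 2 2 1 1 4 1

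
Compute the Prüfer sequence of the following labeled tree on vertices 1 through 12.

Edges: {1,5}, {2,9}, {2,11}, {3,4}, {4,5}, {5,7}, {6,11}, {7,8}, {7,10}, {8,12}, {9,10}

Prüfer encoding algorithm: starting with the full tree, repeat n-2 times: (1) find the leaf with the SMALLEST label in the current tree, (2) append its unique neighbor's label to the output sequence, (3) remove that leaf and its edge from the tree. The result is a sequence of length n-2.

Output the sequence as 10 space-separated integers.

Answer: 5 4 5 7 11 2 9 10 7 8

Derivation:
Step 1: leaves = {1,3,6,12}. Remove smallest leaf 1, emit neighbor 5.
Step 2: leaves = {3,6,12}. Remove smallest leaf 3, emit neighbor 4.
Step 3: leaves = {4,6,12}. Remove smallest leaf 4, emit neighbor 5.
Step 4: leaves = {5,6,12}. Remove smallest leaf 5, emit neighbor 7.
Step 5: leaves = {6,12}. Remove smallest leaf 6, emit neighbor 11.
Step 6: leaves = {11,12}. Remove smallest leaf 11, emit neighbor 2.
Step 7: leaves = {2,12}. Remove smallest leaf 2, emit neighbor 9.
Step 8: leaves = {9,12}. Remove smallest leaf 9, emit neighbor 10.
Step 9: leaves = {10,12}. Remove smallest leaf 10, emit neighbor 7.
Step 10: leaves = {7,12}. Remove smallest leaf 7, emit neighbor 8.
Done: 2 vertices remain (8, 12). Sequence = [5 4 5 7 11 2 9 10 7 8]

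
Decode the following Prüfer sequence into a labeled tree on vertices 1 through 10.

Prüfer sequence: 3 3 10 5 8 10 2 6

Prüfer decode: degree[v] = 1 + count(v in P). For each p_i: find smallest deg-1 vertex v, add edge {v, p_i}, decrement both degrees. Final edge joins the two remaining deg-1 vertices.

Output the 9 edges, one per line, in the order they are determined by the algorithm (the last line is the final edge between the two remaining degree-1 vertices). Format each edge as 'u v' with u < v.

Initial degrees: {1:1, 2:2, 3:3, 4:1, 5:2, 6:2, 7:1, 8:2, 9:1, 10:3}
Step 1: smallest deg-1 vertex = 1, p_1 = 3. Add edge {1,3}. Now deg[1]=0, deg[3]=2.
Step 2: smallest deg-1 vertex = 4, p_2 = 3. Add edge {3,4}. Now deg[4]=0, deg[3]=1.
Step 3: smallest deg-1 vertex = 3, p_3 = 10. Add edge {3,10}. Now deg[3]=0, deg[10]=2.
Step 4: smallest deg-1 vertex = 7, p_4 = 5. Add edge {5,7}. Now deg[7]=0, deg[5]=1.
Step 5: smallest deg-1 vertex = 5, p_5 = 8. Add edge {5,8}. Now deg[5]=0, deg[8]=1.
Step 6: smallest deg-1 vertex = 8, p_6 = 10. Add edge {8,10}. Now deg[8]=0, deg[10]=1.
Step 7: smallest deg-1 vertex = 9, p_7 = 2. Add edge {2,9}. Now deg[9]=0, deg[2]=1.
Step 8: smallest deg-1 vertex = 2, p_8 = 6. Add edge {2,6}. Now deg[2]=0, deg[6]=1.
Final: two remaining deg-1 vertices are 6, 10. Add edge {6,10}.

Answer: 1 3
3 4
3 10
5 7
5 8
8 10
2 9
2 6
6 10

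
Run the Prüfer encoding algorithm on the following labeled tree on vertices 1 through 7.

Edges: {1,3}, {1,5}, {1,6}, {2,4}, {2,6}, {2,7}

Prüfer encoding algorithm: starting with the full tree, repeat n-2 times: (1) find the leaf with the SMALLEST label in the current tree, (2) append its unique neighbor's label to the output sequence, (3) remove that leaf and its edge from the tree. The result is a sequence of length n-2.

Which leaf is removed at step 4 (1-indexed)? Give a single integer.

Step 1: current leaves = {3,4,5,7}. Remove leaf 3 (neighbor: 1).
Step 2: current leaves = {4,5,7}. Remove leaf 4 (neighbor: 2).
Step 3: current leaves = {5,7}. Remove leaf 5 (neighbor: 1).
Step 4: current leaves = {1,7}. Remove leaf 1 (neighbor: 6).

Answer: 1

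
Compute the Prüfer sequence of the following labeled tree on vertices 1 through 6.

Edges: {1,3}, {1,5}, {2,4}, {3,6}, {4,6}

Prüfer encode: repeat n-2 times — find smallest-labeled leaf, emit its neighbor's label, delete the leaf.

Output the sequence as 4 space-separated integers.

Step 1: leaves = {2,5}. Remove smallest leaf 2, emit neighbor 4.
Step 2: leaves = {4,5}. Remove smallest leaf 4, emit neighbor 6.
Step 3: leaves = {5,6}. Remove smallest leaf 5, emit neighbor 1.
Step 4: leaves = {1,6}. Remove smallest leaf 1, emit neighbor 3.
Done: 2 vertices remain (3, 6). Sequence = [4 6 1 3]

Answer: 4 6 1 3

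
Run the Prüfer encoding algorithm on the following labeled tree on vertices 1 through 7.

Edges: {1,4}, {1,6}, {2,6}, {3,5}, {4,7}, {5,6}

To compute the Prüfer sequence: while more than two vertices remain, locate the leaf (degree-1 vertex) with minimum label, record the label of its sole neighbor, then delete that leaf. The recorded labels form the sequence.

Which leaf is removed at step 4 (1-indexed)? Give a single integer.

Answer: 6

Derivation:
Step 1: current leaves = {2,3,7}. Remove leaf 2 (neighbor: 6).
Step 2: current leaves = {3,7}. Remove leaf 3 (neighbor: 5).
Step 3: current leaves = {5,7}. Remove leaf 5 (neighbor: 6).
Step 4: current leaves = {6,7}. Remove leaf 6 (neighbor: 1).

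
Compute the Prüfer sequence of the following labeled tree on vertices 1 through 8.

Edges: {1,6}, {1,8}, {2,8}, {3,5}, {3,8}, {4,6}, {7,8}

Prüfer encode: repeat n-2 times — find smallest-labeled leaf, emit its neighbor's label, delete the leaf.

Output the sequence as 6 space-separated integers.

Step 1: leaves = {2,4,5,7}. Remove smallest leaf 2, emit neighbor 8.
Step 2: leaves = {4,5,7}. Remove smallest leaf 4, emit neighbor 6.
Step 3: leaves = {5,6,7}. Remove smallest leaf 5, emit neighbor 3.
Step 4: leaves = {3,6,7}. Remove smallest leaf 3, emit neighbor 8.
Step 5: leaves = {6,7}. Remove smallest leaf 6, emit neighbor 1.
Step 6: leaves = {1,7}. Remove smallest leaf 1, emit neighbor 8.
Done: 2 vertices remain (7, 8). Sequence = [8 6 3 8 1 8]

Answer: 8 6 3 8 1 8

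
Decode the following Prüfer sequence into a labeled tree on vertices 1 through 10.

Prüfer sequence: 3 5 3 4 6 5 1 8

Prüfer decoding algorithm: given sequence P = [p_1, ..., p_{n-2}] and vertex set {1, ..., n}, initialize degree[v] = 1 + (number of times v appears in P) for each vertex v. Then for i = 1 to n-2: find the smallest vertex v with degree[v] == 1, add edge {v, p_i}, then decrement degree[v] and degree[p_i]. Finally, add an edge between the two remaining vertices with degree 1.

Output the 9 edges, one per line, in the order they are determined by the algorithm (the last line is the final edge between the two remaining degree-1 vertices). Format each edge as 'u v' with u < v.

Initial degrees: {1:2, 2:1, 3:3, 4:2, 5:3, 6:2, 7:1, 8:2, 9:1, 10:1}
Step 1: smallest deg-1 vertex = 2, p_1 = 3. Add edge {2,3}. Now deg[2]=0, deg[3]=2.
Step 2: smallest deg-1 vertex = 7, p_2 = 5. Add edge {5,7}. Now deg[7]=0, deg[5]=2.
Step 3: smallest deg-1 vertex = 9, p_3 = 3. Add edge {3,9}. Now deg[9]=0, deg[3]=1.
Step 4: smallest deg-1 vertex = 3, p_4 = 4. Add edge {3,4}. Now deg[3]=0, deg[4]=1.
Step 5: smallest deg-1 vertex = 4, p_5 = 6. Add edge {4,6}. Now deg[4]=0, deg[6]=1.
Step 6: smallest deg-1 vertex = 6, p_6 = 5. Add edge {5,6}. Now deg[6]=0, deg[5]=1.
Step 7: smallest deg-1 vertex = 5, p_7 = 1. Add edge {1,5}. Now deg[5]=0, deg[1]=1.
Step 8: smallest deg-1 vertex = 1, p_8 = 8. Add edge {1,8}. Now deg[1]=0, deg[8]=1.
Final: two remaining deg-1 vertices are 8, 10. Add edge {8,10}.

Answer: 2 3
5 7
3 9
3 4
4 6
5 6
1 5
1 8
8 10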